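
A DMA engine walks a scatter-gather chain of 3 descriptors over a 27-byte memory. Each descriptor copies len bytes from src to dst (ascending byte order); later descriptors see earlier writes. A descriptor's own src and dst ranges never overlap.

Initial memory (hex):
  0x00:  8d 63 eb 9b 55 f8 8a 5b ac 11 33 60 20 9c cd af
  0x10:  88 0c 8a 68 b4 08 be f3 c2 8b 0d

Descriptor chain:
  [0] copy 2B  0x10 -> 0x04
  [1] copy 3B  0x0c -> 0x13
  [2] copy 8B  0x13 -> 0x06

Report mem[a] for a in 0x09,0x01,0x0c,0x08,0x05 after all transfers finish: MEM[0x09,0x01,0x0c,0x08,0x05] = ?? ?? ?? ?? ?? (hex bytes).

[0] 0x10->0x04 len=2 : 88 0c
[1] 0x0c->0x13 len=3 : 20 9c cd
[2] 0x13->0x06 len=8 : 20 9c cd be f3 c2 8b 0d
query mem[0x09]=0xbe, mem[0x01]=0x63, mem[0x0c]=0x8b, mem[0x08]=0xcd, mem[0x05]=0x0c

MEM[0x09,0x01,0x0c,0x08,0x05] = be 63 8b cd 0c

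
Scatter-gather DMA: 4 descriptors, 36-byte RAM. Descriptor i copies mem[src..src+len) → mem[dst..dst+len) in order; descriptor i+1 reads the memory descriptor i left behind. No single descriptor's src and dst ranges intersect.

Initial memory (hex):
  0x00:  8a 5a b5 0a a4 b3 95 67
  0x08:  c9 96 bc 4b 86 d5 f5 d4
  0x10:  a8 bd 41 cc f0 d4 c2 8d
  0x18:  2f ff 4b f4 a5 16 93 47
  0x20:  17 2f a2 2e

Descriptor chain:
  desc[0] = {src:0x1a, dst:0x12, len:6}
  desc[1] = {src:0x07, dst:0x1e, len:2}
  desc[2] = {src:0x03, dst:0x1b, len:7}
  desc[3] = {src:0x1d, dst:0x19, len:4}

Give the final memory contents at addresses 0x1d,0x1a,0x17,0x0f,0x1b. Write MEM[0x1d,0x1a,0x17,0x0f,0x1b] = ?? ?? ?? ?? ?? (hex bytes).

  after D0: wrote 6B at 0x12 = 4bf4a5169347
  after D1: wrote 2B at 0x1e = 67c9
  after D2: wrote 7B at 0x1b = 0aa4b39567c996
  after D3: wrote 4B at 0x19 = b39567c9
query mem[0x1d]=0xb3, mem[0x1a]=0x95, mem[0x17]=0x47, mem[0x0f]=0xd4, mem[0x1b]=0x67

MEM[0x1d,0x1a,0x17,0x0f,0x1b] = b3 95 47 d4 67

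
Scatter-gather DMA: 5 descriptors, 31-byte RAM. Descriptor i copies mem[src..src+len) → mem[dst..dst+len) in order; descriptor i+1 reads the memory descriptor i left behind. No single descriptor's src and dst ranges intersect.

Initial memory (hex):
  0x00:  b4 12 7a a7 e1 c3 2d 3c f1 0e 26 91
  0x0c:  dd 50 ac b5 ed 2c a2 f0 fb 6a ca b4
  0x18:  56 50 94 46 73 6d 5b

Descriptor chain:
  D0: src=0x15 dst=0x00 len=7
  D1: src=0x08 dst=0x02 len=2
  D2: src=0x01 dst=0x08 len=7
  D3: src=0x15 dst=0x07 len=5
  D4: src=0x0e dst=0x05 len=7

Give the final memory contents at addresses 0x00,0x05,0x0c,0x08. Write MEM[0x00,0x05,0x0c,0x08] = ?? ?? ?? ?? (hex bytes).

  after D0: wrote 7B at 0x00 = 6acab456509446
  after D1: wrote 2B at 0x02 = f10e
  after D2: wrote 7B at 0x08 = caf10e5094463c
  after D3: wrote 5B at 0x07 = 6acab45650
  after D4: wrote 7B at 0x05 = 3cb5ed2ca2f0fb
query mem[0x00]=0x6a, mem[0x05]=0x3c, mem[0x0c]=0x94, mem[0x08]=0x2c

MEM[0x00,0x05,0x0c,0x08] = 6a 3c 94 2c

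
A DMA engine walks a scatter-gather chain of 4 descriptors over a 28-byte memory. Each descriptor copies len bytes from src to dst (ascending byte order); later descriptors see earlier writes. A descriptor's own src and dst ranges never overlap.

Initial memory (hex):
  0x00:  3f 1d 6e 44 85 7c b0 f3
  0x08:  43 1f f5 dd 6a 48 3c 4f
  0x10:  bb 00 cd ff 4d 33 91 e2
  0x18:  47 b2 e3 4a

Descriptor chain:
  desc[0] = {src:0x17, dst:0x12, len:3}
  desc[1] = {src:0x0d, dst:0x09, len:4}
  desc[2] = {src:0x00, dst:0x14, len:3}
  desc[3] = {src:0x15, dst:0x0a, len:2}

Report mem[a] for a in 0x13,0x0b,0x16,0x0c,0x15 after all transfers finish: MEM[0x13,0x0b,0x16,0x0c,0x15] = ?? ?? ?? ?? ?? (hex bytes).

MEM[0x13,0x0b,0x16,0x0c,0x15] = 47 6e 6e bb 1d

  after D0: wrote 3B at 0x12 = e247b2
  after D1: wrote 4B at 0x09 = 483c4fbb
  after D2: wrote 3B at 0x14 = 3f1d6e
  after D3: wrote 2B at 0x0a = 1d6e
query mem[0x13]=0x47, mem[0x0b]=0x6e, mem[0x16]=0x6e, mem[0x0c]=0xbb, mem[0x15]=0x1d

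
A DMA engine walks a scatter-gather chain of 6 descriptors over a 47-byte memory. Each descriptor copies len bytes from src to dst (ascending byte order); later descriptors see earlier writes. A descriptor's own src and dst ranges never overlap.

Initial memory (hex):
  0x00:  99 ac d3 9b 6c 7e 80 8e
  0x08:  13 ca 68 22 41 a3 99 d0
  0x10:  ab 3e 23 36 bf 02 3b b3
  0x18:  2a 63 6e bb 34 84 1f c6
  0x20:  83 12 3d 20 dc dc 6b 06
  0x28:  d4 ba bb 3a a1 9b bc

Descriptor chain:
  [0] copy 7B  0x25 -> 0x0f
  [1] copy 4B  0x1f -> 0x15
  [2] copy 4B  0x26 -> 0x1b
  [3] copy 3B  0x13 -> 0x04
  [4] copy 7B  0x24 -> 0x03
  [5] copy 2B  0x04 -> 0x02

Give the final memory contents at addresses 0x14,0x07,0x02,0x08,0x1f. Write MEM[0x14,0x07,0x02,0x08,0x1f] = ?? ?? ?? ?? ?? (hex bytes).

[0] 0x25->0x0f len=7 : dc 6b 06 d4 ba bb 3a
[1] 0x1f->0x15 len=4 : c6 83 12 3d
[2] 0x26->0x1b len=4 : 6b 06 d4 ba
[3] 0x13->0x04 len=3 : ba bb c6
[4] 0x24->0x03 len=7 : dc dc 6b 06 d4 ba bb
[5] 0x04->0x02 len=2 : dc 6b
query mem[0x14]=0xbb, mem[0x07]=0xd4, mem[0x02]=0xdc, mem[0x08]=0xba, mem[0x1f]=0xc6

MEM[0x14,0x07,0x02,0x08,0x1f] = bb d4 dc ba c6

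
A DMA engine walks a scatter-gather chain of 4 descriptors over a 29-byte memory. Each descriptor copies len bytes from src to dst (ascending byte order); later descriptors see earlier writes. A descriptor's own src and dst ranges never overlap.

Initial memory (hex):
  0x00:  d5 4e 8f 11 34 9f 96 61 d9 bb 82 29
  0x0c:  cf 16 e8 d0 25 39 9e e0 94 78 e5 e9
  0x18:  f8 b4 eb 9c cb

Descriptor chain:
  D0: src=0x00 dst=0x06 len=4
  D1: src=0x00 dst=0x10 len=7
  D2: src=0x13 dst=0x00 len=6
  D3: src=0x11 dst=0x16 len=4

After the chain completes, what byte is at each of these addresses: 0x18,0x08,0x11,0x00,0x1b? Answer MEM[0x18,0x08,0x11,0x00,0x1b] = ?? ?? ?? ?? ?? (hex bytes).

[0] 0x00->0x06 len=4 : d5 4e 8f 11
[1] 0x00->0x10 len=7 : d5 4e 8f 11 34 9f d5
[2] 0x13->0x00 len=6 : 11 34 9f d5 e9 f8
[3] 0x11->0x16 len=4 : 4e 8f 11 34
query mem[0x18]=0x11, mem[0x08]=0x8f, mem[0x11]=0x4e, mem[0x00]=0x11, mem[0x1b]=0x9c

MEM[0x18,0x08,0x11,0x00,0x1b] = 11 8f 4e 11 9c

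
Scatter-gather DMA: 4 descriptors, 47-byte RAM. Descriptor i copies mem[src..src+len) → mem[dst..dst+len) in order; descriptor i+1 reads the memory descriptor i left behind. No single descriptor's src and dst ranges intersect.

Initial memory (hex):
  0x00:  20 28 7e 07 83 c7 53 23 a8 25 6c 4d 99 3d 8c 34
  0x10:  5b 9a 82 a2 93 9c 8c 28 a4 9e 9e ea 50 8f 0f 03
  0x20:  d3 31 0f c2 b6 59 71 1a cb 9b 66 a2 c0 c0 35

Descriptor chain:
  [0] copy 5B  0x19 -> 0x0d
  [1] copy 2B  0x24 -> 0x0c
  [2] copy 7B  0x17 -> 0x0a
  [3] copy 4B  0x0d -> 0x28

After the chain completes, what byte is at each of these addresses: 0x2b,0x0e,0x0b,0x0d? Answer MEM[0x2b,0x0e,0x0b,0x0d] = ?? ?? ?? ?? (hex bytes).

  after D0: wrote 5B at 0x0d = 9e9eea508f
  after D1: wrote 2B at 0x0c = b659
  after D2: wrote 7B at 0x0a = 28a49e9eea508f
  after D3: wrote 4B at 0x28 = 9eea508f
query mem[0x2b]=0x8f, mem[0x0e]=0xea, mem[0x0b]=0xa4, mem[0x0d]=0x9e

MEM[0x2b,0x0e,0x0b,0x0d] = 8f ea a4 9e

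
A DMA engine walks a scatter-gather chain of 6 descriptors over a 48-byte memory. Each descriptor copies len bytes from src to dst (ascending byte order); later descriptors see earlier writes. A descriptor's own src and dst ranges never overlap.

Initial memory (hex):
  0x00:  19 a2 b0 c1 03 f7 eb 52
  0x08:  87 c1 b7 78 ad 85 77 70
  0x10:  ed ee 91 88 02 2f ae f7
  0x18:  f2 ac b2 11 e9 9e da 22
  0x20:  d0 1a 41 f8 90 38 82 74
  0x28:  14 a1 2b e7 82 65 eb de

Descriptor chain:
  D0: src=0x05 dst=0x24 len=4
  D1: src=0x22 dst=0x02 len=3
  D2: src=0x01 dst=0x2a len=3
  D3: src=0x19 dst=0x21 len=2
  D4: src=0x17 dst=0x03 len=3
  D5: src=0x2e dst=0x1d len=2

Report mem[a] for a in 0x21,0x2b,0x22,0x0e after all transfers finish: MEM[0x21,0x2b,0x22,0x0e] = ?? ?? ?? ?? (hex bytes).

D0: mem[0x24..0x27] <- [f7 eb 52 87]
D1: mem[0x02..0x04] <- [41 f8 f7]
D2: mem[0x2a..0x2c] <- [a2 41 f8]
D3: mem[0x21..0x22] <- [ac b2]
D4: mem[0x03..0x05] <- [f7 f2 ac]
D5: mem[0x1d..0x1e] <- [eb de]
query mem[0x21]=0xac, mem[0x2b]=0x41, mem[0x22]=0xb2, mem[0x0e]=0x77

MEM[0x21,0x2b,0x22,0x0e] = ac 41 b2 77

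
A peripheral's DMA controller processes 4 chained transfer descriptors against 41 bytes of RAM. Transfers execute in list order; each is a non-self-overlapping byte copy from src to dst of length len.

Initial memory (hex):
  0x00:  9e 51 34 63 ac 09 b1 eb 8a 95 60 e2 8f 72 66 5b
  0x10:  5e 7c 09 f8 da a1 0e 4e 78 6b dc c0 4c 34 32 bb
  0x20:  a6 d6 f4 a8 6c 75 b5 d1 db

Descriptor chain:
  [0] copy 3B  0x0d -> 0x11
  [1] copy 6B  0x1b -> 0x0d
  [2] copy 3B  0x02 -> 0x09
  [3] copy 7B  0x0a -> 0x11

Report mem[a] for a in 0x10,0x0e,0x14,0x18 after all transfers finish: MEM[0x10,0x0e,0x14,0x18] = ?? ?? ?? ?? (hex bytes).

MEM[0x10,0x0e,0x14,0x18] = 32 4c c0 78

  after D0: wrote 3B at 0x11 = 72665b
  after D1: wrote 6B at 0x0d = c04c3432bba6
  after D2: wrote 3B at 0x09 = 3463ac
  after D3: wrote 7B at 0x11 = 63ac8fc04c3432
query mem[0x10]=0x32, mem[0x0e]=0x4c, mem[0x14]=0xc0, mem[0x18]=0x78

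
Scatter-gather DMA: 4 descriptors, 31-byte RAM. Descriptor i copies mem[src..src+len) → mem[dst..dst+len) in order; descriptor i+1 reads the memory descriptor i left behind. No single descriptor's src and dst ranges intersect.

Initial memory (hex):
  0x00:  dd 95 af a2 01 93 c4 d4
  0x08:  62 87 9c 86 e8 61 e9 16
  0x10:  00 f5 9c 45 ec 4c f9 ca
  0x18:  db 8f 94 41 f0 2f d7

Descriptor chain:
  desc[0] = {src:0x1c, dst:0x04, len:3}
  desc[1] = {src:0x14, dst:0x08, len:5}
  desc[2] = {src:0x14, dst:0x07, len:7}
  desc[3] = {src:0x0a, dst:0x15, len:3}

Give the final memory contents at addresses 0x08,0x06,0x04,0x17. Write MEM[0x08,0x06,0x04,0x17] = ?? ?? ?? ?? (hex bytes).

MEM[0x08,0x06,0x04,0x17] = 4c d7 f0 8f

D0: mem[0x04..0x06] <- [f0 2f d7]
D1: mem[0x08..0x0c] <- [ec 4c f9 ca db]
D2: mem[0x07..0x0d] <- [ec 4c f9 ca db 8f 94]
D3: mem[0x15..0x17] <- [ca db 8f]
query mem[0x08]=0x4c, mem[0x06]=0xd7, mem[0x04]=0xf0, mem[0x17]=0x8f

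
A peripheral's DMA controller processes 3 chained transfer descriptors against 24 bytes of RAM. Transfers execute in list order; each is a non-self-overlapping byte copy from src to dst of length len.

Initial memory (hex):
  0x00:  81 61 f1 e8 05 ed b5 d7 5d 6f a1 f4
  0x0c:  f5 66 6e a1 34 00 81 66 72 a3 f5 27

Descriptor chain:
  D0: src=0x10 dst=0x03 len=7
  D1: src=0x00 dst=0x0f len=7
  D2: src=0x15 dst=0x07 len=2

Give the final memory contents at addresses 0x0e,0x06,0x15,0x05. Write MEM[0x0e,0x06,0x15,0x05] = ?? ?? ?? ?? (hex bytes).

MEM[0x0e,0x06,0x15,0x05] = 6e 66 66 81

D0: mem[0x03..0x09] <- [34 00 81 66 72 a3 f5]
D1: mem[0x0f..0x15] <- [81 61 f1 34 00 81 66]
D2: mem[0x07..0x08] <- [66 f5]
query mem[0x0e]=0x6e, mem[0x06]=0x66, mem[0x15]=0x66, mem[0x05]=0x81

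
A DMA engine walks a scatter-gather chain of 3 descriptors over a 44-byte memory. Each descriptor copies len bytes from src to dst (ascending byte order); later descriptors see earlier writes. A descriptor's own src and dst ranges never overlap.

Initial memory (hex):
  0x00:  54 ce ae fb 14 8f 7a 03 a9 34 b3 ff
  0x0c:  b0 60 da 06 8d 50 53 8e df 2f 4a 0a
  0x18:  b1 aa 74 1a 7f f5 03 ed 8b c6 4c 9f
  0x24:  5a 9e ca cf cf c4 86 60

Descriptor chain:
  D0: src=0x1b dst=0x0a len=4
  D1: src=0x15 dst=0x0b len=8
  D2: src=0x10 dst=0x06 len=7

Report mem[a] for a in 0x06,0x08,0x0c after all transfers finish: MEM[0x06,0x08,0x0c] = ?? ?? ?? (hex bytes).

MEM[0x06,0x08,0x0c] = 74 7f 4a

  after D0: wrote 4B at 0x0a = 1a7ff503
  after D1: wrote 8B at 0x0b = 2f4a0ab1aa741a7f
  after D2: wrote 7B at 0x06 = 741a7f8edf2f4a
query mem[0x06]=0x74, mem[0x08]=0x7f, mem[0x0c]=0x4a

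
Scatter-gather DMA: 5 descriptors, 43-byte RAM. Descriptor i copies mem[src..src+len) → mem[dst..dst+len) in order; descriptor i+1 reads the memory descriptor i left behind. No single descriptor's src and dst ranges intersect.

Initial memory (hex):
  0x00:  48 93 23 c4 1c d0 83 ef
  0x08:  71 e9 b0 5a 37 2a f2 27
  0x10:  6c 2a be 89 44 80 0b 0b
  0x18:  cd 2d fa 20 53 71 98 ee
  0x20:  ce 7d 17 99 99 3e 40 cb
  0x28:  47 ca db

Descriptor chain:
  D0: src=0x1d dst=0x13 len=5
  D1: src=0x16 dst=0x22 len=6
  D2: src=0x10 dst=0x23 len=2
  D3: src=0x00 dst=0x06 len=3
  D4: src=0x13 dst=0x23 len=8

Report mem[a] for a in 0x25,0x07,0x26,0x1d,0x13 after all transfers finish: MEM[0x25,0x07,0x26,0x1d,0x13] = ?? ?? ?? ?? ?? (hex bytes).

MEM[0x25,0x07,0x26,0x1d,0x13] = ee 93 ce 71 71

[0] 0x1d->0x13 len=5 : 71 98 ee ce 7d
[1] 0x16->0x22 len=6 : ce 7d cd 2d fa 20
[2] 0x10->0x23 len=2 : 6c 2a
[3] 0x00->0x06 len=3 : 48 93 23
[4] 0x13->0x23 len=8 : 71 98 ee ce 7d cd 2d fa
query mem[0x25]=0xee, mem[0x07]=0x93, mem[0x26]=0xce, mem[0x1d]=0x71, mem[0x13]=0x71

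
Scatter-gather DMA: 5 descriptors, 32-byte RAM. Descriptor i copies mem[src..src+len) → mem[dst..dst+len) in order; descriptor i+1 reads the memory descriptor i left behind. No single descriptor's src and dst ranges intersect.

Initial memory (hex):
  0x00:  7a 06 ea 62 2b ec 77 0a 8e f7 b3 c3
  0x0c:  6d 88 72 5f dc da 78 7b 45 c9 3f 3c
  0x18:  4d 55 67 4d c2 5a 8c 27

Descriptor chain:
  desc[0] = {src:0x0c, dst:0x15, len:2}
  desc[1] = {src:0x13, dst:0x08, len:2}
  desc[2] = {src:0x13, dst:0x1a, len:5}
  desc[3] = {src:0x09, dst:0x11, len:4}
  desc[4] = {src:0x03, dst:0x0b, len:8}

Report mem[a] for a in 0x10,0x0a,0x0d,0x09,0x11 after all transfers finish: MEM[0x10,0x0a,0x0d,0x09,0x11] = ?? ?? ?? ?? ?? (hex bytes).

MEM[0x10,0x0a,0x0d,0x09,0x11] = 7b b3 ec 45 45

[0] 0x0c->0x15 len=2 : 6d 88
[1] 0x13->0x08 len=2 : 7b 45
[2] 0x13->0x1a len=5 : 7b 45 6d 88 3c
[3] 0x09->0x11 len=4 : 45 b3 c3 6d
[4] 0x03->0x0b len=8 : 62 2b ec 77 0a 7b 45 b3
query mem[0x10]=0x7b, mem[0x0a]=0xb3, mem[0x0d]=0xec, mem[0x09]=0x45, mem[0x11]=0x45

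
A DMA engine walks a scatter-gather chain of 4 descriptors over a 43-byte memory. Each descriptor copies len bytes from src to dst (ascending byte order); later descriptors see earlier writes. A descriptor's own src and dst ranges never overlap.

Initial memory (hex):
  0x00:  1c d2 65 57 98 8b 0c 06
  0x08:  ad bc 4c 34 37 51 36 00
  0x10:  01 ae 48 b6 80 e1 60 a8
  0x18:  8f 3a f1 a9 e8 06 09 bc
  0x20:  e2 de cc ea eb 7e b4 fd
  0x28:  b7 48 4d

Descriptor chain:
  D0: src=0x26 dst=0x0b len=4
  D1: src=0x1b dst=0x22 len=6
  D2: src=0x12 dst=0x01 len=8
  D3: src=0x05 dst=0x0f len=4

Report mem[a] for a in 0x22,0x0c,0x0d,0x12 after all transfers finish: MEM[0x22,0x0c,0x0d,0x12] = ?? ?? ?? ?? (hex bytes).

MEM[0x22,0x0c,0x0d,0x12] = a9 fd b7 3a

#0 dst[0x0b+4] := {0xb4,0xfd,0xb7,0x48}
#1 dst[0x22+6] := {0xa9,0xe8,0x06,0x09,0xbc,0xe2}
#2 dst[0x01+8] := {0x48,0xb6,0x80,0xe1,0x60,0xa8,0x8f,0x3a}
#3 dst[0x0f+4] := {0x60,0xa8,0x8f,0x3a}
query mem[0x22]=0xa9, mem[0x0c]=0xfd, mem[0x0d]=0xb7, mem[0x12]=0x3a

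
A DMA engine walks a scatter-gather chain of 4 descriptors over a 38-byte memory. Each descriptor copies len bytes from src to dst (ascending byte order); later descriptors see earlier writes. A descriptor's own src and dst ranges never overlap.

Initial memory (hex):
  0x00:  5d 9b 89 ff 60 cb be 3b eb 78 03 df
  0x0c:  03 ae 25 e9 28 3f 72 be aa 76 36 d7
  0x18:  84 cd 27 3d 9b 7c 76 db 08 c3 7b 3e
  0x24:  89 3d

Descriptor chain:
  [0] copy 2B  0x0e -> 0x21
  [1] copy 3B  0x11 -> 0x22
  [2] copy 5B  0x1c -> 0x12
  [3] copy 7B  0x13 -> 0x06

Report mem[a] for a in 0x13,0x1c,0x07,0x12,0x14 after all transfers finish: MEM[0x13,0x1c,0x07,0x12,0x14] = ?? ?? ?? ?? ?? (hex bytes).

D0: mem[0x21..0x22] <- [25 e9]
D1: mem[0x22..0x24] <- [3f 72 be]
D2: mem[0x12..0x16] <- [9b 7c 76 db 08]
D3: mem[0x06..0x0c] <- [7c 76 db 08 d7 84 cd]
query mem[0x13]=0x7c, mem[0x1c]=0x9b, mem[0x07]=0x76, mem[0x12]=0x9b, mem[0x14]=0x76

MEM[0x13,0x1c,0x07,0x12,0x14] = 7c 9b 76 9b 76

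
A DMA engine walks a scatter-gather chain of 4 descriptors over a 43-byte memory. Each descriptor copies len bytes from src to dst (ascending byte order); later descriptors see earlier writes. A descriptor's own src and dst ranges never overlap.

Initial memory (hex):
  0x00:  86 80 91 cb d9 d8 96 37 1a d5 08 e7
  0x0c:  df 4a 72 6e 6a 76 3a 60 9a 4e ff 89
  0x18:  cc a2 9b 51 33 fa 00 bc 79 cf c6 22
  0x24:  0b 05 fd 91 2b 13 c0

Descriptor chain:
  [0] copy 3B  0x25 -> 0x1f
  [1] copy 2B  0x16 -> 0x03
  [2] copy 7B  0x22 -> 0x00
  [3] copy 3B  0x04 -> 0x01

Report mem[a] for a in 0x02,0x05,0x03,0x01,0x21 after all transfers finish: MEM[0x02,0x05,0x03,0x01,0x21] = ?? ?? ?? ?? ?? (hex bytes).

  after D0: wrote 3B at 0x1f = 05fd91
  after D1: wrote 2B at 0x03 = ff89
  after D2: wrote 7B at 0x00 = c6220b05fd912b
  after D3: wrote 3B at 0x01 = fd912b
query mem[0x02]=0x91, mem[0x05]=0x91, mem[0x03]=0x2b, mem[0x01]=0xfd, mem[0x21]=0x91

MEM[0x02,0x05,0x03,0x01,0x21] = 91 91 2b fd 91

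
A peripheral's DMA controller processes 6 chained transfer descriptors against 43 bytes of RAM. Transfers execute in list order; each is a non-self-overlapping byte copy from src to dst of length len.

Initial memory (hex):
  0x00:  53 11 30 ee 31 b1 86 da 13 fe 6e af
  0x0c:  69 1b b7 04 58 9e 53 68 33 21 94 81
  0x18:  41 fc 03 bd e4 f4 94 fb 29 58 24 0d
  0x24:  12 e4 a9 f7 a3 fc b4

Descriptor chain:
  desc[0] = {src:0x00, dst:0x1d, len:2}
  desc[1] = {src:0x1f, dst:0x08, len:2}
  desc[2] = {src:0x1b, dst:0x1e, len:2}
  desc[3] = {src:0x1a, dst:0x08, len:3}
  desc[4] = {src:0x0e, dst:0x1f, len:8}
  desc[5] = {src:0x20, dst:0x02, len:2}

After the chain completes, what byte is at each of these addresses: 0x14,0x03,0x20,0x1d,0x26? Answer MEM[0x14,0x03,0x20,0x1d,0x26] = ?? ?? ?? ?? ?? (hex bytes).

MEM[0x14,0x03,0x20,0x1d,0x26] = 33 58 04 53 21

D0: mem[0x1d..0x1e] <- [53 11]
D1: mem[0x08..0x09] <- [fb 29]
D2: mem[0x1e..0x1f] <- [bd e4]
D3: mem[0x08..0x0a] <- [03 bd e4]
D4: mem[0x1f..0x26] <- [b7 04 58 9e 53 68 33 21]
D5: mem[0x02..0x03] <- [04 58]
query mem[0x14]=0x33, mem[0x03]=0x58, mem[0x20]=0x04, mem[0x1d]=0x53, mem[0x26]=0x21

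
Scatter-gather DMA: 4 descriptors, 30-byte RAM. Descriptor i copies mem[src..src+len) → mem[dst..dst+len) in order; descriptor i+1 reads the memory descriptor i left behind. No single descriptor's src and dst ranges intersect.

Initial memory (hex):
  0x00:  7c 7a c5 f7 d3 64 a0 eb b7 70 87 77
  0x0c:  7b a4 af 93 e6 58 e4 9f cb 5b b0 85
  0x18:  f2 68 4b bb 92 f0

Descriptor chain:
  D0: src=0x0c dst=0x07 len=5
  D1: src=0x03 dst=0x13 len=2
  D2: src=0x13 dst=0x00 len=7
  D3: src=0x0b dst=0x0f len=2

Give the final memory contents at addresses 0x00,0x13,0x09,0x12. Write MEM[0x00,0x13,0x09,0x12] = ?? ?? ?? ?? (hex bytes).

MEM[0x00,0x13,0x09,0x12] = f7 f7 af e4

#0 dst[0x07+5] := {0x7b,0xa4,0xaf,0x93,0xe6}
#1 dst[0x13+2] := {0xf7,0xd3}
#2 dst[0x00+7] := {0xf7,0xd3,0x5b,0xb0,0x85,0xf2,0x68}
#3 dst[0x0f+2] := {0xe6,0x7b}
query mem[0x00]=0xf7, mem[0x13]=0xf7, mem[0x09]=0xaf, mem[0x12]=0xe4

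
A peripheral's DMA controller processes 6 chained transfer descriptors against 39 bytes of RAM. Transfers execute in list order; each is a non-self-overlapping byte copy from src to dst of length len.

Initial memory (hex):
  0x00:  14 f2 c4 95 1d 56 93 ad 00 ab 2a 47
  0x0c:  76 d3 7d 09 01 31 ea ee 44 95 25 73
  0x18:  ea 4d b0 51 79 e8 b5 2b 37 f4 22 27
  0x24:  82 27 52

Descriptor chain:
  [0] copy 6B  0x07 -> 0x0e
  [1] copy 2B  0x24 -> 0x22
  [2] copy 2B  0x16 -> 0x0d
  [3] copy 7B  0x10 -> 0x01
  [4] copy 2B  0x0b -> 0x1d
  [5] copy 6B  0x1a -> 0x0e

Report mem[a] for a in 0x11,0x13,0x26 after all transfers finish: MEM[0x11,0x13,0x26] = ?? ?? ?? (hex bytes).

[0] 0x07->0x0e len=6 : ad 00 ab 2a 47 76
[1] 0x24->0x22 len=2 : 82 27
[2] 0x16->0x0d len=2 : 25 73
[3] 0x10->0x01 len=7 : ab 2a 47 76 44 95 25
[4] 0x0b->0x1d len=2 : 47 76
[5] 0x1a->0x0e len=6 : b0 51 79 47 76 2b
query mem[0x11]=0x47, mem[0x13]=0x2b, mem[0x26]=0x52

MEM[0x11,0x13,0x26] = 47 2b 52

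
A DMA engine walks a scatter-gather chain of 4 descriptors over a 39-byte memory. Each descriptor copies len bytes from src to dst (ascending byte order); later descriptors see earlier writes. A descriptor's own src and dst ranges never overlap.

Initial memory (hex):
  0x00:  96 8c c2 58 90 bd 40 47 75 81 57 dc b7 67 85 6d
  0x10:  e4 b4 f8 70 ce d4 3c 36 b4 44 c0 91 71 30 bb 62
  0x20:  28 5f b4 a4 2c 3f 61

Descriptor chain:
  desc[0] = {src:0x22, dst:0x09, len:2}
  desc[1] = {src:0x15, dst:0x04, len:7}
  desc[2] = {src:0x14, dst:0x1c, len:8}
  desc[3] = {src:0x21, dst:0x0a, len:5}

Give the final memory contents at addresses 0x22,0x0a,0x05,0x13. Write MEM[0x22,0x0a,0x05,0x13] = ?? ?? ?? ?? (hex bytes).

D0: mem[0x09..0x0a] <- [b4 a4]
D1: mem[0x04..0x0a] <- [d4 3c 36 b4 44 c0 91]
D2: mem[0x1c..0x23] <- [ce d4 3c 36 b4 44 c0 91]
D3: mem[0x0a..0x0e] <- [44 c0 91 2c 3f]
query mem[0x22]=0xc0, mem[0x0a]=0x44, mem[0x05]=0x3c, mem[0x13]=0x70

MEM[0x22,0x0a,0x05,0x13] = c0 44 3c 70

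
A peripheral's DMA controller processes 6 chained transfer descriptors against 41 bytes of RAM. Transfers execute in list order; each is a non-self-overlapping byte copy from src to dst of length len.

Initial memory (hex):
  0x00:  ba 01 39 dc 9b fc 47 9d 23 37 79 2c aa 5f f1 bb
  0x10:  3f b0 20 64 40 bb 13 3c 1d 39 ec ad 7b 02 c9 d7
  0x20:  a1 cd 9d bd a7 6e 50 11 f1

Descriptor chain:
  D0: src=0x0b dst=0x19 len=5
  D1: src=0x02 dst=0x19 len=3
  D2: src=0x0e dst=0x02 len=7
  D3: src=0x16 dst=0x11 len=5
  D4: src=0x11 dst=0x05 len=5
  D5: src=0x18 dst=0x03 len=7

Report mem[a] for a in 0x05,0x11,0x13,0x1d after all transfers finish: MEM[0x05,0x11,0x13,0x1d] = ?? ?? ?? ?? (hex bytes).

MEM[0x05,0x11,0x13,0x1d] = dc 13 1d bb

[0] 0x0b->0x19 len=5 : 2c aa 5f f1 bb
[1] 0x02->0x19 len=3 : 39 dc 9b
[2] 0x0e->0x02 len=7 : f1 bb 3f b0 20 64 40
[3] 0x16->0x11 len=5 : 13 3c 1d 39 dc
[4] 0x11->0x05 len=5 : 13 3c 1d 39 dc
[5] 0x18->0x03 len=7 : 1d 39 dc 9b f1 bb c9
query mem[0x05]=0xdc, mem[0x11]=0x13, mem[0x13]=0x1d, mem[0x1d]=0xbb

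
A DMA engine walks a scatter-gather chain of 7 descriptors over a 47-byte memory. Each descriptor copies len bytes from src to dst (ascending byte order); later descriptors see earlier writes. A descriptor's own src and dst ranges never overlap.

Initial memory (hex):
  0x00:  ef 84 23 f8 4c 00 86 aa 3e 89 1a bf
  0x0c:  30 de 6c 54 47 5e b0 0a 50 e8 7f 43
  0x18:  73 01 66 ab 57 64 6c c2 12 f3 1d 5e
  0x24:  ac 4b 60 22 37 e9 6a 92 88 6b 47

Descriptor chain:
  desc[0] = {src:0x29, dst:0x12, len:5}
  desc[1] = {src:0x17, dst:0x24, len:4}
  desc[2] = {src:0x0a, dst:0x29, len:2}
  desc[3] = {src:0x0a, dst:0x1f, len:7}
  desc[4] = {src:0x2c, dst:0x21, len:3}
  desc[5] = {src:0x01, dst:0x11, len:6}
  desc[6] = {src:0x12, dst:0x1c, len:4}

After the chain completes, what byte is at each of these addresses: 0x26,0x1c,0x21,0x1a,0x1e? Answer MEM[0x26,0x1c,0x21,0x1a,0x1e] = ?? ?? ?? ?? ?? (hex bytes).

MEM[0x26,0x1c,0x21,0x1a,0x1e] = 01 23 88 66 4c

[0] 0x29->0x12 len=5 : e9 6a 92 88 6b
[1] 0x17->0x24 len=4 : 43 73 01 66
[2] 0x0a->0x29 len=2 : 1a bf
[3] 0x0a->0x1f len=7 : 1a bf 30 de 6c 54 47
[4] 0x2c->0x21 len=3 : 88 6b 47
[5] 0x01->0x11 len=6 : 84 23 f8 4c 00 86
[6] 0x12->0x1c len=4 : 23 f8 4c 00
query mem[0x26]=0x01, mem[0x1c]=0x23, mem[0x21]=0x88, mem[0x1a]=0x66, mem[0x1e]=0x4c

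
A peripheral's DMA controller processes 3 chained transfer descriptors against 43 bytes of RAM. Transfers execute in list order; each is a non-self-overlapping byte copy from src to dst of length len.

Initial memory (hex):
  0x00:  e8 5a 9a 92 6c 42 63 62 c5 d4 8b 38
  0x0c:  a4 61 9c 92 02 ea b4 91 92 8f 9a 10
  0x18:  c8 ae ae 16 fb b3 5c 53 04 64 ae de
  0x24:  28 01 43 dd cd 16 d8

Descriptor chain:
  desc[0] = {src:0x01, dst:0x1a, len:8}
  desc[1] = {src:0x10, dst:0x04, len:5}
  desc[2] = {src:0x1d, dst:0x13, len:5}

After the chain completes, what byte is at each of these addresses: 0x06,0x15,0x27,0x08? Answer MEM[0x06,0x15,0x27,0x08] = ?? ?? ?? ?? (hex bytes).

[0] 0x01->0x1a len=8 : 5a 9a 92 6c 42 63 62 c5
[1] 0x10->0x04 len=5 : 02 ea b4 91 92
[2] 0x1d->0x13 len=5 : 6c 42 63 62 c5
query mem[0x06]=0xb4, mem[0x15]=0x63, mem[0x27]=0xdd, mem[0x08]=0x92

MEM[0x06,0x15,0x27,0x08] = b4 63 dd 92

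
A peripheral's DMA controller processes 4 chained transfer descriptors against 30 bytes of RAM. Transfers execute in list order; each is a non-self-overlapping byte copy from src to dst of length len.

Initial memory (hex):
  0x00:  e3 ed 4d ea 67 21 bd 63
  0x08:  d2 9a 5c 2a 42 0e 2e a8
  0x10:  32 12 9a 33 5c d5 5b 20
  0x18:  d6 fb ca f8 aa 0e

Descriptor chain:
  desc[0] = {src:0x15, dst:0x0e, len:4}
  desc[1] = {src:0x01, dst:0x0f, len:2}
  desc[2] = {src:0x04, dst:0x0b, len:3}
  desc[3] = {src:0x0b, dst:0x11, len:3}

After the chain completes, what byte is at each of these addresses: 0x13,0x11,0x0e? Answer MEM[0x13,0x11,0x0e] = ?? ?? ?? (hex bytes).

MEM[0x13,0x11,0x0e] = bd 67 d5

#0 dst[0x0e+4] := {0xd5,0x5b,0x20,0xd6}
#1 dst[0x0f+2] := {0xed,0x4d}
#2 dst[0x0b+3] := {0x67,0x21,0xbd}
#3 dst[0x11+3] := {0x67,0x21,0xbd}
query mem[0x13]=0xbd, mem[0x11]=0x67, mem[0x0e]=0xd5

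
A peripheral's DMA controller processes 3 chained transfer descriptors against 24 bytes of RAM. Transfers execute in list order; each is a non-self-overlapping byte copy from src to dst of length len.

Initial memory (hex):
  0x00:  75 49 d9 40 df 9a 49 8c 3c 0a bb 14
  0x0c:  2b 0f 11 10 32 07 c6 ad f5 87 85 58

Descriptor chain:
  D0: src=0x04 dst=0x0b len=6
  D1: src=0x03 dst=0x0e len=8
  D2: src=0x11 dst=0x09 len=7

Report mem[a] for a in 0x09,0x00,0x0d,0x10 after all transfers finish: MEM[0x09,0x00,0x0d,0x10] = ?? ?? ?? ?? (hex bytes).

#0 dst[0x0b+6] := {0xdf,0x9a,0x49,0x8c,0x3c,0x0a}
#1 dst[0x0e+8] := {0x40,0xdf,0x9a,0x49,0x8c,0x3c,0x0a,0xbb}
#2 dst[0x09+7] := {0x49,0x8c,0x3c,0x0a,0xbb,0x85,0x58}
query mem[0x09]=0x49, mem[0x00]=0x75, mem[0x0d]=0xbb, mem[0x10]=0x9a

MEM[0x09,0x00,0x0d,0x10] = 49 75 bb 9a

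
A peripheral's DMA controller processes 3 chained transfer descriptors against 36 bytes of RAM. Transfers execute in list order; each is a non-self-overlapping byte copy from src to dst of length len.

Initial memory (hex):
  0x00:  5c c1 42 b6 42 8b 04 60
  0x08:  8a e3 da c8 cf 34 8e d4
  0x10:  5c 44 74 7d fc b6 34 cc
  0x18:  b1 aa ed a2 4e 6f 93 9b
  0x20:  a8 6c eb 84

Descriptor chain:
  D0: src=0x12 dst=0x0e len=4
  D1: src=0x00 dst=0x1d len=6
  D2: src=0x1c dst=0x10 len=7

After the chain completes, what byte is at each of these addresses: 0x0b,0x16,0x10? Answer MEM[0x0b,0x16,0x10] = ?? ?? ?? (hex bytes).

MEM[0x0b,0x16,0x10] = c8 8b 4e

[0] 0x12->0x0e len=4 : 74 7d fc b6
[1] 0x00->0x1d len=6 : 5c c1 42 b6 42 8b
[2] 0x1c->0x10 len=7 : 4e 5c c1 42 b6 42 8b
query mem[0x0b]=0xc8, mem[0x16]=0x8b, mem[0x10]=0x4e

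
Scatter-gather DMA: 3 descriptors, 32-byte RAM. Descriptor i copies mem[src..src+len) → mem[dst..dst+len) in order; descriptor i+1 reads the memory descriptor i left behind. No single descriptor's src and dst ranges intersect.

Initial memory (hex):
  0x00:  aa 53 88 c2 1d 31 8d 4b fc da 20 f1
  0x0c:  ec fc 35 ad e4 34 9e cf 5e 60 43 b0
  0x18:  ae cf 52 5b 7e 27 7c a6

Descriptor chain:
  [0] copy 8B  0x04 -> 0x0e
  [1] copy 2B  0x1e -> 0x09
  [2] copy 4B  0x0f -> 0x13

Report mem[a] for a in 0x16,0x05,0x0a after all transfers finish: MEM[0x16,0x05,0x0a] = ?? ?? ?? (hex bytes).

  after D0: wrote 8B at 0x0e = 1d318d4bfcda20f1
  after D1: wrote 2B at 0x09 = 7ca6
  after D2: wrote 4B at 0x13 = 318d4bfc
query mem[0x16]=0xfc, mem[0x05]=0x31, mem[0x0a]=0xa6

MEM[0x16,0x05,0x0a] = fc 31 a6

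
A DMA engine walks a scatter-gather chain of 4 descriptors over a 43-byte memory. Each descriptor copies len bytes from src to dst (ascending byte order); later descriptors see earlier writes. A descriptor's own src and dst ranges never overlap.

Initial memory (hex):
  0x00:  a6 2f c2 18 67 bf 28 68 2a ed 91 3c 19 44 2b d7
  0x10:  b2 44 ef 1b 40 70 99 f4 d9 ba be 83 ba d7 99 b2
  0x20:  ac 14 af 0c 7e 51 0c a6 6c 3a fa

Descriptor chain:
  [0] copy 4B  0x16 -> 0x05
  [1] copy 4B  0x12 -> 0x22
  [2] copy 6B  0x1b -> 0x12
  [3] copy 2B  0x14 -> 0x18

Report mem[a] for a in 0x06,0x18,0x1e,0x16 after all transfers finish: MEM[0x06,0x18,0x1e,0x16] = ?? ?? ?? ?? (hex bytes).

#0 dst[0x05+4] := {0x99,0xf4,0xd9,0xba}
#1 dst[0x22+4] := {0xef,0x1b,0x40,0x70}
#2 dst[0x12+6] := {0x83,0xba,0xd7,0x99,0xb2,0xac}
#3 dst[0x18+2] := {0xd7,0x99}
query mem[0x06]=0xf4, mem[0x18]=0xd7, mem[0x1e]=0x99, mem[0x16]=0xb2

MEM[0x06,0x18,0x1e,0x16] = f4 d7 99 b2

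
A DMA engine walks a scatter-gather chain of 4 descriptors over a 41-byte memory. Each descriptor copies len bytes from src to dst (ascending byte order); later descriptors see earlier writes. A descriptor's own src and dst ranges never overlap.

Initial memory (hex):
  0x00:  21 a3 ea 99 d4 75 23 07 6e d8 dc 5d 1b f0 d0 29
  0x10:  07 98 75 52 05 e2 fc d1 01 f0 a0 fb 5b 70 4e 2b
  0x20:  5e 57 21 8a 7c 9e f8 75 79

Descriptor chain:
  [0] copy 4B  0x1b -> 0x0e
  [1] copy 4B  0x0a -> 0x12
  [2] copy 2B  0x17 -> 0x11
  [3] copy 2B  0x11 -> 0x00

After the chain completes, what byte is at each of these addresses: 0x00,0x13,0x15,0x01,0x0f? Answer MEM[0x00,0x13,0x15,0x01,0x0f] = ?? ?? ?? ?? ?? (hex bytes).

  after D0: wrote 4B at 0x0e = fb5b704e
  after D1: wrote 4B at 0x12 = dc5d1bf0
  after D2: wrote 2B at 0x11 = d101
  after D3: wrote 2B at 0x00 = d101
query mem[0x00]=0xd1, mem[0x13]=0x5d, mem[0x15]=0xf0, mem[0x01]=0x01, mem[0x0f]=0x5b

MEM[0x00,0x13,0x15,0x01,0x0f] = d1 5d f0 01 5b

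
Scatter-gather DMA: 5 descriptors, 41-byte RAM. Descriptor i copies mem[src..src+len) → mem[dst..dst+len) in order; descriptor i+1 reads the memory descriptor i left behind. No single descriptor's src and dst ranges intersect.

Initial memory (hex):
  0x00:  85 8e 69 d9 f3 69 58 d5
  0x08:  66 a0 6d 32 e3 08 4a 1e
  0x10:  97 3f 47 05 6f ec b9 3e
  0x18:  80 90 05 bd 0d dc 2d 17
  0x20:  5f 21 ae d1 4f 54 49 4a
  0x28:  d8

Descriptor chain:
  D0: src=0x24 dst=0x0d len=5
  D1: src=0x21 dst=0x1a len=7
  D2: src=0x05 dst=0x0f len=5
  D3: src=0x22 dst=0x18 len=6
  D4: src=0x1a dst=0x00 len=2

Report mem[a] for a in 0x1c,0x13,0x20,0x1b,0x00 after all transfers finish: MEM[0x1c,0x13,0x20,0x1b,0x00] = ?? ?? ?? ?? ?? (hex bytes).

D0: mem[0x0d..0x11] <- [4f 54 49 4a d8]
D1: mem[0x1a..0x20] <- [21 ae d1 4f 54 49 4a]
D2: mem[0x0f..0x13] <- [69 58 d5 66 a0]
D3: mem[0x18..0x1d] <- [ae d1 4f 54 49 4a]
D4: mem[0x00..0x01] <- [4f 54]
query mem[0x1c]=0x49, mem[0x13]=0xa0, mem[0x20]=0x4a, mem[0x1b]=0x54, mem[0x00]=0x4f

MEM[0x1c,0x13,0x20,0x1b,0x00] = 49 a0 4a 54 4f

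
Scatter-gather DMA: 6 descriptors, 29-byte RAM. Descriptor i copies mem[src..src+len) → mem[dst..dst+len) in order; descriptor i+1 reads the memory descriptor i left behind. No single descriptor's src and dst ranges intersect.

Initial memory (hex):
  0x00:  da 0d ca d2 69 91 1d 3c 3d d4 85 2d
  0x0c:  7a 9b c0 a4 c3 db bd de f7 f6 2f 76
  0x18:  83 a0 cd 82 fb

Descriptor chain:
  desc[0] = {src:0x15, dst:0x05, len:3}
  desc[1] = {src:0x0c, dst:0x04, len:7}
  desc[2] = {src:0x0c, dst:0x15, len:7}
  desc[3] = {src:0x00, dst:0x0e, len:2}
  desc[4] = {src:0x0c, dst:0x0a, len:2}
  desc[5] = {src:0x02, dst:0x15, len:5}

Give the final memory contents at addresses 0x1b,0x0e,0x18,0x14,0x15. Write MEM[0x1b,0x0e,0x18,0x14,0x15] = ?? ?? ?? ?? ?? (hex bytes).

D0: mem[0x05..0x07] <- [f6 2f 76]
D1: mem[0x04..0x0a] <- [7a 9b c0 a4 c3 db bd]
D2: mem[0x15..0x1b] <- [7a 9b c0 a4 c3 db bd]
D3: mem[0x0e..0x0f] <- [da 0d]
D4: mem[0x0a..0x0b] <- [7a 9b]
D5: mem[0x15..0x19] <- [ca d2 7a 9b c0]
query mem[0x1b]=0xbd, mem[0x0e]=0xda, mem[0x18]=0x9b, mem[0x14]=0xf7, mem[0x15]=0xca

MEM[0x1b,0x0e,0x18,0x14,0x15] = bd da 9b f7 ca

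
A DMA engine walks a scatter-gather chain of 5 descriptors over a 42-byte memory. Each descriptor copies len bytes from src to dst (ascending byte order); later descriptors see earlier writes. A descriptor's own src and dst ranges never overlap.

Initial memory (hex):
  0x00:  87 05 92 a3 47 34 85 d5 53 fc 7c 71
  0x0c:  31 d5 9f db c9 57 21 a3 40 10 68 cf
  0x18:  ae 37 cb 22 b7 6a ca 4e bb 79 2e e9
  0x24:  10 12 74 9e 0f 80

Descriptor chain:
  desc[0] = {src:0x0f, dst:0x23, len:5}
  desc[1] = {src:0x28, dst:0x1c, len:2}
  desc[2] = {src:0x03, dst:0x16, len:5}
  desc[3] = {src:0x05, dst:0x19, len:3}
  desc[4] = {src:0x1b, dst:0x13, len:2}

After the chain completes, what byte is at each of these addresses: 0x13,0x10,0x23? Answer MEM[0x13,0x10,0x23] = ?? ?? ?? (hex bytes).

MEM[0x13,0x10,0x23] = d5 c9 db

  after D0: wrote 5B at 0x23 = dbc95721a3
  after D1: wrote 2B at 0x1c = 0f80
  after D2: wrote 5B at 0x16 = a3473485d5
  after D3: wrote 3B at 0x19 = 3485d5
  after D4: wrote 2B at 0x13 = d50f
query mem[0x13]=0xd5, mem[0x10]=0xc9, mem[0x23]=0xdb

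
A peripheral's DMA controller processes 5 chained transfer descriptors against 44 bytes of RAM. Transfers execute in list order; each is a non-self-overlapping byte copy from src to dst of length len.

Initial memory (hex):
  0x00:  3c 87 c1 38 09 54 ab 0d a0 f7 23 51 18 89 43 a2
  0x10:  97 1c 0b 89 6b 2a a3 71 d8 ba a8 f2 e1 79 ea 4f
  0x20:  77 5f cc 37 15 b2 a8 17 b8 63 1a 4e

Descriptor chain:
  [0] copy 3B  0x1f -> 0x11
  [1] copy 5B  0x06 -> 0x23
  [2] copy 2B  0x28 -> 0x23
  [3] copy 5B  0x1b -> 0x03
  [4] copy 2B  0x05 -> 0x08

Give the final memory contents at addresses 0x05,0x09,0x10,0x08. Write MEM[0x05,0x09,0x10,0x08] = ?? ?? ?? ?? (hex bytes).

#0 dst[0x11+3] := {0x4f,0x77,0x5f}
#1 dst[0x23+5] := {0xab,0x0d,0xa0,0xf7,0x23}
#2 dst[0x23+2] := {0xb8,0x63}
#3 dst[0x03+5] := {0xf2,0xe1,0x79,0xea,0x4f}
#4 dst[0x08+2] := {0x79,0xea}
query mem[0x05]=0x79, mem[0x09]=0xea, mem[0x10]=0x97, mem[0x08]=0x79

MEM[0x05,0x09,0x10,0x08] = 79 ea 97 79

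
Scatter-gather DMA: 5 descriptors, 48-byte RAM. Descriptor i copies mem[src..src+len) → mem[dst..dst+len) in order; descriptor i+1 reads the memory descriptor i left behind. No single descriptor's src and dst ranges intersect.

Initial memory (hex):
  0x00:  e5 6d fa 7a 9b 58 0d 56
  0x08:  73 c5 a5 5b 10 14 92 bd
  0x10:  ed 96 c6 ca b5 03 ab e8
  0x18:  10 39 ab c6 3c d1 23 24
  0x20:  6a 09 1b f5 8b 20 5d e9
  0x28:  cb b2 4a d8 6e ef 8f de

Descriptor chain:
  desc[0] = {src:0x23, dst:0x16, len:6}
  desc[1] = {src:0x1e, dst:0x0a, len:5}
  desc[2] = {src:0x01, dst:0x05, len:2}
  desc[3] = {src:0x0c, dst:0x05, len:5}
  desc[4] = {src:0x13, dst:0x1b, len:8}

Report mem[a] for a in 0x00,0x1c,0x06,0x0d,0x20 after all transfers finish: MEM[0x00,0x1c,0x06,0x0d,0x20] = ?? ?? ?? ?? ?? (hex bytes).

MEM[0x00,0x1c,0x06,0x0d,0x20] = e5 b5 09 09 20

[0] 0x23->0x16 len=6 : f5 8b 20 5d e9 cb
[1] 0x1e->0x0a len=5 : 23 24 6a 09 1b
[2] 0x01->0x05 len=2 : 6d fa
[3] 0x0c->0x05 len=5 : 6a 09 1b bd ed
[4] 0x13->0x1b len=8 : ca b5 03 f5 8b 20 5d e9
query mem[0x00]=0xe5, mem[0x1c]=0xb5, mem[0x06]=0x09, mem[0x0d]=0x09, mem[0x20]=0x20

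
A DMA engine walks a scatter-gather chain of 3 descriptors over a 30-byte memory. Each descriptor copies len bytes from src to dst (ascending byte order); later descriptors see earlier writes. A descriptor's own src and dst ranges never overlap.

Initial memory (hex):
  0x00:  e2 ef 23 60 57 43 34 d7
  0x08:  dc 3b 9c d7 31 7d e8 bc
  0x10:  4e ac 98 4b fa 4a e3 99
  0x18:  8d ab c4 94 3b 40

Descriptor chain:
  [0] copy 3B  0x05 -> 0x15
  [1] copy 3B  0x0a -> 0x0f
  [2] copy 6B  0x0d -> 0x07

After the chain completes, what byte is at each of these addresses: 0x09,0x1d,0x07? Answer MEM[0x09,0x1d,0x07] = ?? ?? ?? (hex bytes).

#0 dst[0x15+3] := {0x43,0x34,0xd7}
#1 dst[0x0f+3] := {0x9c,0xd7,0x31}
#2 dst[0x07+6] := {0x7d,0xe8,0x9c,0xd7,0x31,0x98}
query mem[0x09]=0x9c, mem[0x1d]=0x40, mem[0x07]=0x7d

MEM[0x09,0x1d,0x07] = 9c 40 7d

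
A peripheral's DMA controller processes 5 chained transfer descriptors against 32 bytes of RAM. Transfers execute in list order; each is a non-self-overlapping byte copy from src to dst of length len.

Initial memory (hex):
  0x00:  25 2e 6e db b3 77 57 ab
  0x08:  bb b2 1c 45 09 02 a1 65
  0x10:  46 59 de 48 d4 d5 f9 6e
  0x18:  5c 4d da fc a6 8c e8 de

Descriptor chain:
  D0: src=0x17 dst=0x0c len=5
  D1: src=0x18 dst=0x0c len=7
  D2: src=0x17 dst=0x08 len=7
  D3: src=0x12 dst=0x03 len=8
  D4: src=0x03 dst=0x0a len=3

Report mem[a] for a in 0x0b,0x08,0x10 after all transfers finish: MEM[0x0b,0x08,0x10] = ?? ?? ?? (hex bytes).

MEM[0x0b,0x08,0x10] = 48 6e a6

  after D0: wrote 5B at 0x0c = 6e5c4ddafc
  after D1: wrote 7B at 0x0c = 5c4ddafca68ce8
  after D2: wrote 7B at 0x08 = 6e5c4ddafca68c
  after D3: wrote 8B at 0x03 = e848d4d5f96e5c4d
  after D4: wrote 3B at 0x0a = e848d4
query mem[0x0b]=0x48, mem[0x08]=0x6e, mem[0x10]=0xa6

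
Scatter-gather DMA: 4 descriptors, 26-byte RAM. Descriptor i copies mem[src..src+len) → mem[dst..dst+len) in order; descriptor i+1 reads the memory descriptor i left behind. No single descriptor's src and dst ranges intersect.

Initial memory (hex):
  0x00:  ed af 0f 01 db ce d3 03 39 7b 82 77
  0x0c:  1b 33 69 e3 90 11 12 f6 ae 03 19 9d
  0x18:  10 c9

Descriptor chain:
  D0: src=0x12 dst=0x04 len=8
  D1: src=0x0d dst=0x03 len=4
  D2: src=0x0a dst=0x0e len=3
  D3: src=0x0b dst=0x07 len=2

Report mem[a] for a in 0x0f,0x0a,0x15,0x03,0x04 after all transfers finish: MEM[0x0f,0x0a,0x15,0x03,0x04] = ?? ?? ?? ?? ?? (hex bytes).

[0] 0x12->0x04 len=8 : 12 f6 ae 03 19 9d 10 c9
[1] 0x0d->0x03 len=4 : 33 69 e3 90
[2] 0x0a->0x0e len=3 : 10 c9 1b
[3] 0x0b->0x07 len=2 : c9 1b
query mem[0x0f]=0xc9, mem[0x0a]=0x10, mem[0x15]=0x03, mem[0x03]=0x33, mem[0x04]=0x69

MEM[0x0f,0x0a,0x15,0x03,0x04] = c9 10 03 33 69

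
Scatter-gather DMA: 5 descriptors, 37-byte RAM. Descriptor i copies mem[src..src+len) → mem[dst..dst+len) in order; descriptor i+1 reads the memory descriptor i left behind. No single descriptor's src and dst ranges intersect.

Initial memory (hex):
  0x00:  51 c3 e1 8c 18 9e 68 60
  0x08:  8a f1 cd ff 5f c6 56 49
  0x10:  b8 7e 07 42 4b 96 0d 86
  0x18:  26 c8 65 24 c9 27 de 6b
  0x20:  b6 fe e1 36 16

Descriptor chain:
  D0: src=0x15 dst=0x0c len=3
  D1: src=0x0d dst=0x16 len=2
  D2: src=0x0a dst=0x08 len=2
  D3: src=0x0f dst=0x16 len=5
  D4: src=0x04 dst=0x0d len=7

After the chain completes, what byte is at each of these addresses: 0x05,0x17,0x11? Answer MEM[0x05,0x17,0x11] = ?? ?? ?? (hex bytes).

[0] 0x15->0x0c len=3 : 96 0d 86
[1] 0x0d->0x16 len=2 : 0d 86
[2] 0x0a->0x08 len=2 : cd ff
[3] 0x0f->0x16 len=5 : 49 b8 7e 07 42
[4] 0x04->0x0d len=7 : 18 9e 68 60 cd ff cd
query mem[0x05]=0x9e, mem[0x17]=0xb8, mem[0x11]=0xcd

MEM[0x05,0x17,0x11] = 9e b8 cd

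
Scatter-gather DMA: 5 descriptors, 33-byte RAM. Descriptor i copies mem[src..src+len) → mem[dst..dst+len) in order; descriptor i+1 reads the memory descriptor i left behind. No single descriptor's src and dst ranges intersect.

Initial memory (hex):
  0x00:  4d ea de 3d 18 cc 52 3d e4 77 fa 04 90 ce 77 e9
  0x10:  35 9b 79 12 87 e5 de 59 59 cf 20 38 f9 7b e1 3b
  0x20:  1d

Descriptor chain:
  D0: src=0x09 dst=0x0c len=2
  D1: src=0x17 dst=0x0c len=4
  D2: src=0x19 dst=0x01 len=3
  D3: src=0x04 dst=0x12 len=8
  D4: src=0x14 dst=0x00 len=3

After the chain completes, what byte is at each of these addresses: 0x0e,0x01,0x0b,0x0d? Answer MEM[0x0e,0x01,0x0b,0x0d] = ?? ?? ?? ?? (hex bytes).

MEM[0x0e,0x01,0x0b,0x0d] = cf 3d 04 59

D0: mem[0x0c..0x0d] <- [77 fa]
D1: mem[0x0c..0x0f] <- [59 59 cf 20]
D2: mem[0x01..0x03] <- [cf 20 38]
D3: mem[0x12..0x19] <- [18 cc 52 3d e4 77 fa 04]
D4: mem[0x00..0x02] <- [52 3d e4]
query mem[0x0e]=0xcf, mem[0x01]=0x3d, mem[0x0b]=0x04, mem[0x0d]=0x59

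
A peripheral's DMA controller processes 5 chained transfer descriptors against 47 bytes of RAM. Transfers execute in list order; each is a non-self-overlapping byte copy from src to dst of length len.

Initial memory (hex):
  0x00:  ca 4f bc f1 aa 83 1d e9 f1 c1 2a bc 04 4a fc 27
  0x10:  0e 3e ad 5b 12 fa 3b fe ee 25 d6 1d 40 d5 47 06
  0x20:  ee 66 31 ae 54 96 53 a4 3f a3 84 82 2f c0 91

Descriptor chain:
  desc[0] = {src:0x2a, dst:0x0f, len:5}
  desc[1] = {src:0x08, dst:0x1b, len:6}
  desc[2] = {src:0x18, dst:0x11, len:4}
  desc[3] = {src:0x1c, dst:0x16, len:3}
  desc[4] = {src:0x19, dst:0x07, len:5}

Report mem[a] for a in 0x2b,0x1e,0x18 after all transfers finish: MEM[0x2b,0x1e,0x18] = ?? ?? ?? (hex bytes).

D0: mem[0x0f..0x13] <- [84 82 2f c0 91]
D1: mem[0x1b..0x20] <- [f1 c1 2a bc 04 4a]
D2: mem[0x11..0x14] <- [ee 25 d6 f1]
D3: mem[0x16..0x18] <- [c1 2a bc]
D4: mem[0x07..0x0b] <- [25 d6 f1 c1 2a]
query mem[0x2b]=0x82, mem[0x1e]=0xbc, mem[0x18]=0xbc

MEM[0x2b,0x1e,0x18] = 82 bc bc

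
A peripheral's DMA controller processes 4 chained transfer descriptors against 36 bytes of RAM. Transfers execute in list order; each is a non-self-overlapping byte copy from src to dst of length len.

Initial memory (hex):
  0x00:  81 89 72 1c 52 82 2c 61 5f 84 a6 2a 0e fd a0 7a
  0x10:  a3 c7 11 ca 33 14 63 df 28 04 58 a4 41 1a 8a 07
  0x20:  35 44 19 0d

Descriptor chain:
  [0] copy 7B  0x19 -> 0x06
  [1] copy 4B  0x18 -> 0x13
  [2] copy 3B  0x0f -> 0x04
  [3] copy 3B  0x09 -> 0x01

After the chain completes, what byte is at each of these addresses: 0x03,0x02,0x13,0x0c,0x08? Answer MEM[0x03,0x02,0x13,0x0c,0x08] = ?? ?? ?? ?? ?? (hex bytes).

#0 dst[0x06+7] := {0x04,0x58,0xa4,0x41,0x1a,0x8a,0x07}
#1 dst[0x13+4] := {0x28,0x04,0x58,0xa4}
#2 dst[0x04+3] := {0x7a,0xa3,0xc7}
#3 dst[0x01+3] := {0x41,0x1a,0x8a}
query mem[0x03]=0x8a, mem[0x02]=0x1a, mem[0x13]=0x28, mem[0x0c]=0x07, mem[0x08]=0xa4

MEM[0x03,0x02,0x13,0x0c,0x08] = 8a 1a 28 07 a4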